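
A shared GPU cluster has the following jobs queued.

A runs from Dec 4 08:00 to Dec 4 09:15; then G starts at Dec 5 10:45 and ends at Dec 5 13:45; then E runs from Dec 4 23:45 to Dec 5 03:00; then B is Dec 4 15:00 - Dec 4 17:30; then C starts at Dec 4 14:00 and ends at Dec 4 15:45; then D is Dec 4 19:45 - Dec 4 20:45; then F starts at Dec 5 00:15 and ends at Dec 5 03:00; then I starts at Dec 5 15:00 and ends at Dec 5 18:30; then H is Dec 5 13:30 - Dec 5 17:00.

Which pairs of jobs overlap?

Sorted by start: A, C, B, D, E, F, G, H, I.
C starts after A ends; A is clear from here.
B starts before C ends → C and B overlap.
D starts after C ends; C is clear from here.
D starts after B ends; B is clear from here.
E starts after D ends; D is clear from here.
F starts before E ends → E and F overlap.
G starts after E ends; E is clear from here.
G starts after F ends; F is clear from here.
H starts before G ends → G and H overlap.
I starts after G ends.
I starts before H ends → H and I overlap.

B & C, E & F, G & H, H & I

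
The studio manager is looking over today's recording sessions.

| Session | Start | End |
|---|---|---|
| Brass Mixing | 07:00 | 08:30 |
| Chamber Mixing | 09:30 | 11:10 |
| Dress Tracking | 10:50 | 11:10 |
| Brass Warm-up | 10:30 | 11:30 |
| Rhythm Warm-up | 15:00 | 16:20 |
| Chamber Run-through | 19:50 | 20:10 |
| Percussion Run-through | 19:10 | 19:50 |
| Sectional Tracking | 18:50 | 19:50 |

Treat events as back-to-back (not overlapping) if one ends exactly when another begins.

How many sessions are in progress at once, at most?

3

Walk through starts and ends in time order (an end at T is processed before a start at T):
07:00 start Brass Mixing → 1
08:30 end Brass Mixing → 0
09:30 start Chamber Mixing → 1
10:30 start Brass Warm-up → 2
10:50 start Dress Tracking → 3
11:10 end Chamber Mixing → 2
11:10 end Dress Tracking → 1
11:30 end Brass Warm-up → 0
15:00 start Rhythm Warm-up → 1
16:20 end Rhythm Warm-up → 0
18:50 start Sectional Tracking → 1
19:10 start Percussion Run-through → 2
19:50 end Percussion Run-through → 1
19:50 end Sectional Tracking → 0
19:50 start Chamber Run-through → 1
20:10 end Chamber Run-through → 0
Peak is 3, at 10:50 (Brass Warm-up, Chamber Mixing, Dress Tracking).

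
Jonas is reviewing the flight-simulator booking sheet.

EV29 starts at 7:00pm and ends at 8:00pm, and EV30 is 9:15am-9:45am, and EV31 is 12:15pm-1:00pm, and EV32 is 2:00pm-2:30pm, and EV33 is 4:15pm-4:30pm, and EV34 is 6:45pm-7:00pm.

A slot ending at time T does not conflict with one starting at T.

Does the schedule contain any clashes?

Check each pair: they overlap iff neither finishes before the other starts.
Sorted by start: EV30, EV31, EV32, EV33, EV34, EV29.
EV31 starts after EV30 ends; EV30 is clear from here.
EV32 starts after EV31 ends; EV31 is clear from here.
EV33 starts after EV32 ends; EV32 is clear from here.
EV34 starts after EV33 ends; EV33 is clear from here.
EV29 starts exactly when EV34 ends (back-to-back, no overlap).
Every pair is clear; the schedule has no overlaps.

No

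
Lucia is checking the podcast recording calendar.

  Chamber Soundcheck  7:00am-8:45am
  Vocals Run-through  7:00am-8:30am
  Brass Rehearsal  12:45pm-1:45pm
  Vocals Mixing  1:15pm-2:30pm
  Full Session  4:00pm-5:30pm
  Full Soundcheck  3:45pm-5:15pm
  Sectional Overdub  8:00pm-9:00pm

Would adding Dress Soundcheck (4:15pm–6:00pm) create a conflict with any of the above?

Yes — it overlaps Full Session, Full Soundcheck

Chamber Soundcheck: ends 8:45am at or before Dress Soundcheck starts 4:15pm → clear.
Vocals Run-through: ends 8:30am at or before Dress Soundcheck starts 4:15pm → clear.
Brass Rehearsal: ends 1:45pm at or before Dress Soundcheck starts 4:15pm → clear.
Vocals Mixing: ends 2:30pm at or before Dress Soundcheck starts 4:15pm → clear.
Full Soundcheck: starts 3:45pm before Dress Soundcheck ends 6:00pm, and ends 5:15pm after Dress Soundcheck starts 4:15pm → overlap.
Full Session: starts 4:00pm before Dress Soundcheck ends 6:00pm, and ends 5:30pm after Dress Soundcheck starts 4:15pm → overlap.
Sectional Overdub: starts 8:00pm at or after Dress Soundcheck ends 6:00pm → clear.
Dress Soundcheck overlaps Full Session, Full Soundcheck.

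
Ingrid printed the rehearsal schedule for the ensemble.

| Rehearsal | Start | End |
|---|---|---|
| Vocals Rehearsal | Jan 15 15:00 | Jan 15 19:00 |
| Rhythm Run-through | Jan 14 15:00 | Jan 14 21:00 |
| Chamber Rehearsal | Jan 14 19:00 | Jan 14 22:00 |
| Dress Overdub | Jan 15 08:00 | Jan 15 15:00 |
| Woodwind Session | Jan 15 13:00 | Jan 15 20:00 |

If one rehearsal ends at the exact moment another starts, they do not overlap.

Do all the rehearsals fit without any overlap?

No

Sorted by start: Rhythm Run-through, Chamber Rehearsal, Dress Overdub, Woodwind Session, Vocals Rehearsal.
Chamber Rehearsal starts before Rhythm Run-through ends → Rhythm Run-through and Chamber Rehearsal overlap.
That's a conflict, so the schedule is not conflict-free.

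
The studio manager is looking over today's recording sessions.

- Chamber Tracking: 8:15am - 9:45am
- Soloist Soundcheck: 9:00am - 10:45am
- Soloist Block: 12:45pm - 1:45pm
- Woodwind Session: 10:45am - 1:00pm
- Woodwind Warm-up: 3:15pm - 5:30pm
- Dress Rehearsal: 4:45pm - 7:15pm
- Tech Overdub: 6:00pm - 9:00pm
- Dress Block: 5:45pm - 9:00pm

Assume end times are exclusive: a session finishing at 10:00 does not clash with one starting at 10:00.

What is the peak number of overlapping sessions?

3

Walk through starts and ends in time order (an end at T is processed before a start at T):
8:15am start Chamber Tracking → 1
9:00am start Soloist Soundcheck → 2
9:45am end Chamber Tracking → 1
10:45am end Soloist Soundcheck → 0
10:45am start Woodwind Session → 1
12:45pm start Soloist Block → 2
1:00pm end Woodwind Session → 1
1:45pm end Soloist Block → 0
3:15pm start Woodwind Warm-up → 1
4:45pm start Dress Rehearsal → 2
5:30pm end Woodwind Warm-up → 1
5:45pm start Dress Block → 2
6:00pm start Tech Overdub → 3
7:15pm end Dress Rehearsal → 2
9:00pm end Dress Block → 1
9:00pm end Tech Overdub → 0
Peak is 3, at 6:00pm (Dress Block, Dress Rehearsal, Tech Overdub).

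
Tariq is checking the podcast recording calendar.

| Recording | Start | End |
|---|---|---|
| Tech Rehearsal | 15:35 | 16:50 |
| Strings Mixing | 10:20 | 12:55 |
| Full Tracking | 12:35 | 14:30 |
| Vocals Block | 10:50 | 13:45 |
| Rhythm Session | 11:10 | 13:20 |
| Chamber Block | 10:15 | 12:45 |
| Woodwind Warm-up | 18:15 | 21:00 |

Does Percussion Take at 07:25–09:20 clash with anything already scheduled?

No — it doesn't clash with anything

Chamber Block: starts 10:15 at or after Percussion Take ends 09:20 → clear.
Strings Mixing: starts 10:20 at or after Percussion Take ends 09:20 → clear.
Vocals Block: starts 10:50 at or after Percussion Take ends 09:20 → clear.
Rhythm Session: starts 11:10 at or after Percussion Take ends 09:20 → clear.
Full Tracking: starts 12:35 at or after Percussion Take ends 09:20 → clear.
Tech Rehearsal: starts 15:35 at or after Percussion Take ends 09:20 → clear.
Woodwind Warm-up: starts 18:15 at or after Percussion Take ends 09:20 → clear.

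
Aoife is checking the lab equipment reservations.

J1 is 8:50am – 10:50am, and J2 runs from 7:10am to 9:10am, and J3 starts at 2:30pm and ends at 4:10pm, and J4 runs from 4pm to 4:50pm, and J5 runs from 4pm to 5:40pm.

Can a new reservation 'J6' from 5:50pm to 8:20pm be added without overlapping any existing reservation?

J2: ends 9:10am at or before J6 starts 5:50pm → clear.
J1: ends 10:50am at or before J6 starts 5:50pm → clear.
J3: ends 4:10pm at or before J6 starts 5:50pm → clear.
J4: ends 4:50pm at or before J6 starts 5:50pm → clear.
J5: ends 5:40pm at or before J6 starts 5:50pm → clear.

Yes — the slot is free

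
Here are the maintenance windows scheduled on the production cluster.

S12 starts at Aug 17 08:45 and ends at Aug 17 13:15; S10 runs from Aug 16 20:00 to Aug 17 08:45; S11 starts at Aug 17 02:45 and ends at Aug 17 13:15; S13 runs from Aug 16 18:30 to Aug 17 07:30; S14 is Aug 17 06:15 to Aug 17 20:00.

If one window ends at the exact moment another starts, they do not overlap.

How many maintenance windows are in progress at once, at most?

4

Sort all start/end points and keep a running count:
Aug 16 18:30 start S13 → 1
Aug 16 20:00 start S10 → 2
Aug 17 02:45 start S11 → 3
Aug 17 06:15 start S14 → 4
Aug 17 07:30 end S13 → 3
Aug 17 08:45 end S10 → 2
Aug 17 08:45 start S12 → 3
Aug 17 13:15 end S11 → 2
Aug 17 13:15 end S12 → 1
Aug 17 20:00 end S14 → 0
Peak is 4, at Aug 17 06:15 (S10, S11, S13, S14).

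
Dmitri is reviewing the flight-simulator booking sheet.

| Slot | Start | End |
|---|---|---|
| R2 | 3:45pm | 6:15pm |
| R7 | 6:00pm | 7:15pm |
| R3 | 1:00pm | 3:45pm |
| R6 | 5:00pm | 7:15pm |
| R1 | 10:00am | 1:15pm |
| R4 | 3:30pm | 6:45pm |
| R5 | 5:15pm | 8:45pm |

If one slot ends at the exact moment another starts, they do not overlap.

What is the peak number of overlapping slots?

5

Sweep the timeline, counting +1 at each start and −1 at each end (ends before starts at a tie):
10:00am start R1 → 1
1:00pm start R3 → 2
1:15pm end R1 → 1
3:30pm start R4 → 2
3:45pm end R3 → 1
3:45pm start R2 → 2
5:00pm start R6 → 3
5:15pm start R5 → 4
6:00pm start R7 → 5
6:15pm end R2 → 4
6:45pm end R4 → 3
7:15pm end R6 → 2
7:15pm end R7 → 1
8:45pm end R5 → 0
Peak is 5, at 6:00pm (R2, R4, R5, R6, R7).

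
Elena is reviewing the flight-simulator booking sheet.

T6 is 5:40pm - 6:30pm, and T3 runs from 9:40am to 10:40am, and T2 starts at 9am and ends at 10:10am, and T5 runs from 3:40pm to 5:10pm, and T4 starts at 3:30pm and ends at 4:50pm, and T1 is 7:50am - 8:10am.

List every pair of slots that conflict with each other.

Sorted by start: T1, T2, T3, T4, T5, T6.
T2 starts after T1 ends, so nothing later overlaps T1 either.
T3 starts before T2 ends → T2 and T3 overlap.
T4 starts after T2 ends, so nothing later overlaps T2 either.
T4 starts after T3 ends, so nothing later overlaps T3 either.
T5 starts before T4 ends → T4 and T5 overlap.
T6 starts after T4 ends.
T6 starts after T5 ends.

T2 & T3, T4 & T5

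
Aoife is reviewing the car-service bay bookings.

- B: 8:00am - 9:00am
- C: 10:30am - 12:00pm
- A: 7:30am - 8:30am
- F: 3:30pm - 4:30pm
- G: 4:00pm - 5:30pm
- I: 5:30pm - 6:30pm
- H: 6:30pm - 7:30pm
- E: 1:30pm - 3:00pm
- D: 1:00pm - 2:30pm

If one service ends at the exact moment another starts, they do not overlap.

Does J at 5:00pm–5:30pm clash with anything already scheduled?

Yes — it overlaps G

A: ends 8:30am at or before J starts 5:00pm → clear.
B: ends 9:00am at or before J starts 5:00pm → clear.
C: ends 12:00pm at or before J starts 5:00pm → clear.
D: ends 2:30pm at or before J starts 5:00pm → clear.
E: ends 3:00pm at or before J starts 5:00pm → clear.
F: ends 4:30pm at or before J starts 5:00pm → clear.
G: starts 4:00pm before J ends 5:30pm, and ends 5:30pm after J starts 5:00pm → overlap.
I: starts 5:30pm at or after J ends 5:30pm → clear.
H: starts 6:30pm at or after J ends 5:30pm → clear.
J overlaps G.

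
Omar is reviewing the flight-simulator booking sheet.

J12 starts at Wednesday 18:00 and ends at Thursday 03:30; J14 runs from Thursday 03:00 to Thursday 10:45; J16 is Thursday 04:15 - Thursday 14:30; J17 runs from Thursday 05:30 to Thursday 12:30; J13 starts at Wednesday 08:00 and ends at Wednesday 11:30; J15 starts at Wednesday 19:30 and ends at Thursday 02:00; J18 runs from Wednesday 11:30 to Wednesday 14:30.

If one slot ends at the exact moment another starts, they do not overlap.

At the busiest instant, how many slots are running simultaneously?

3

Walk through starts and ends in time order (an end at T is processed before a start at T):
Wednesday 08:00 start J13 → 1
Wednesday 11:30 end J13 → 0
Wednesday 11:30 start J18 → 1
Wednesday 14:30 end J18 → 0
Wednesday 18:00 start J12 → 1
Wednesday 19:30 start J15 → 2
Thursday 02:00 end J15 → 1
Thursday 03:00 start J14 → 2
Thursday 03:30 end J12 → 1
Thursday 04:15 start J16 → 2
Thursday 05:30 start J17 → 3
Thursday 10:45 end J14 → 2
Thursday 12:30 end J17 → 1
Thursday 14:30 end J16 → 0
Peak is 3, at Thursday 05:30 (J14, J16, J17).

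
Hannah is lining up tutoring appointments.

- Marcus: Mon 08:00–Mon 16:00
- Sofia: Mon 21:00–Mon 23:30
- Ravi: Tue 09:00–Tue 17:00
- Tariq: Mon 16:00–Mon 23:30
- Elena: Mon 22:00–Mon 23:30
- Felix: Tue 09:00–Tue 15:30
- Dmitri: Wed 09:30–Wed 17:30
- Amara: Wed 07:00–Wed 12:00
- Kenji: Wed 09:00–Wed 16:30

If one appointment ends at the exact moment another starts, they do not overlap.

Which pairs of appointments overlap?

Amara & Dmitri, Amara & Kenji, Dmitri & Kenji, Elena & Sofia, Elena & Tariq, Felix & Ravi, Sofia & Tariq

Sorted by start: Marcus, Tariq, Sofia, Elena, Ravi, Felix, Amara, Kenji, Dmitri.
Tariq starts exactly when Marcus ends (back-to-back, no overlap) — done with Marcus.
Sofia starts before Tariq ends → Tariq and Sofia overlap.
Elena starts before Tariq ends → Tariq and Elena overlap.
Ravi starts after Tariq ends — done with Tariq.
Elena starts before Sofia ends → Sofia and Elena overlap.
Ravi starts after Sofia ends — done with Sofia.
Ravi starts after Elena ends — done with Elena.
Felix starts before Ravi ends → Ravi and Felix overlap.
Amara starts after Ravi ends — done with Ravi.
Amara starts after Felix ends — done with Felix.
Kenji starts before Amara ends → Amara and Kenji overlap.
Dmitri starts before Amara ends → Amara and Dmitri overlap.
Dmitri starts before Kenji ends → Kenji and Dmitri overlap.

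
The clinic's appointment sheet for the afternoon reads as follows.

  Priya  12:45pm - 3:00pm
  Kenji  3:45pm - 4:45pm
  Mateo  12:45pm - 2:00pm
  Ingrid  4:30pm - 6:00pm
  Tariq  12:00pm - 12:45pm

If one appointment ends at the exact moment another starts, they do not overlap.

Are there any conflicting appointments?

Yes

Sorted by start: Tariq, Priya, Mateo, Kenji, Ingrid.
Priya starts exactly when Tariq ends (back-to-back, no overlap); Tariq is clear from here.
Mateo starts before Priya ends → Priya and Mateo overlap.
That's a conflict, so the schedule is not conflict-free.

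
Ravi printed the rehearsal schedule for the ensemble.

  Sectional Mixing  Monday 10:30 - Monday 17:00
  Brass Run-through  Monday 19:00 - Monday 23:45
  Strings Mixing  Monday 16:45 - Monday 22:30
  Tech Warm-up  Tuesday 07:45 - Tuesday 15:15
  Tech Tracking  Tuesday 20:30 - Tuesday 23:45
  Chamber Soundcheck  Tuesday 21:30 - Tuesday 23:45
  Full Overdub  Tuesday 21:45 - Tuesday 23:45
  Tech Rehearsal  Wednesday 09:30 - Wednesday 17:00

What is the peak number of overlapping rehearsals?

Sweep the timeline, counting +1 at each start and −1 at each end (ends before starts at a tie):
Monday 10:30 start Sectional Mixing → 1
Monday 16:45 start Strings Mixing → 2
Monday 17:00 end Sectional Mixing → 1
Monday 19:00 start Brass Run-through → 2
Monday 22:30 end Strings Mixing → 1
Monday 23:45 end Brass Run-through → 0
Tuesday 07:45 start Tech Warm-up → 1
Tuesday 15:15 end Tech Warm-up → 0
Tuesday 20:30 start Tech Tracking → 1
Tuesday 21:30 start Chamber Soundcheck → 2
Tuesday 21:45 start Full Overdub → 3
Tuesday 23:45 end Chamber Soundcheck → 2
Tuesday 23:45 end Full Overdub → 1
Tuesday 23:45 end Tech Tracking → 0
Wednesday 09:30 start Tech Rehearsal → 1
Wednesday 17:00 end Tech Rehearsal → 0
Peak is 3, at Tuesday 21:45 (Chamber Soundcheck, Full Overdub, Tech Tracking).

3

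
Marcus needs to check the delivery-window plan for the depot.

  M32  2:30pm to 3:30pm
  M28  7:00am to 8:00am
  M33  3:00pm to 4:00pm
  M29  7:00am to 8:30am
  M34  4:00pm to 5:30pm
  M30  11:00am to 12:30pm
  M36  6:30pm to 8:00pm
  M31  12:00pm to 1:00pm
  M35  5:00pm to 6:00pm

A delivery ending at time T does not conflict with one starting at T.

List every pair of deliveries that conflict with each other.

Two intervals overlap when each starts before the other ends.
Sorted by start: M28, M29, M30, M31, M32, M33, M34, M35, M36.
M29 starts before M28 ends → M28 and M29 overlap.
M30 starts after M28 ends — done with M28.
M30 starts after M29 ends — done with M29.
M31 starts before M30 ends → M30 and M31 overlap.
M32 starts after M30 ends — done with M30.
M32 starts after M31 ends — done with M31.
M33 starts before M32 ends → M32 and M33 overlap.
M34 starts after M32 ends — done with M32.
M34 starts exactly when M33 ends (back-to-back, no overlap) — done with M33.
M35 starts before M34 ends → M34 and M35 overlap.
M36 starts after M34 ends.
M36 starts after M35 ends.

M28 & M29, M30 & M31, M32 & M33, M34 & M35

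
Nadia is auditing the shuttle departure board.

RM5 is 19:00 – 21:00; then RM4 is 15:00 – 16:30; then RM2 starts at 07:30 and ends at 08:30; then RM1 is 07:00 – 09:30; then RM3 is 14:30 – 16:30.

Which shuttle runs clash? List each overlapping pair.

Sorted by start: RM1, RM2, RM3, RM4, RM5.
RM2 starts before RM1 ends → RM1 and RM2 overlap.
RM3 starts after RM1 ends, so nothing later overlaps RM1 either.
RM3 starts after RM2 ends, so nothing later overlaps RM2 either.
RM4 starts before RM3 ends → RM3 and RM4 overlap.
RM5 starts after RM3 ends.
RM5 starts after RM4 ends.

RM1 & RM2, RM3 & RM4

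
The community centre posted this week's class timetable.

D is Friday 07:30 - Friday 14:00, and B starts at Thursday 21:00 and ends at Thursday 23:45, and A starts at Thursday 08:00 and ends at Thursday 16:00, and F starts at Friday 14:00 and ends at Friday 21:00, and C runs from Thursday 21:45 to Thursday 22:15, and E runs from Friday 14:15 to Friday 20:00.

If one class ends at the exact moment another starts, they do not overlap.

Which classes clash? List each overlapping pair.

Check each pair: they overlap iff neither finishes before the other starts.
Sorted by start: A, B, C, D, F, E.
B starts after A ends — done with A.
C starts before B ends → B and C overlap.
D starts after B ends — done with B.
D starts after C ends — done with C.
F starts exactly when D ends (back-to-back, no overlap) — done with D.
E starts before F ends → F and E overlap.

B & C, E & F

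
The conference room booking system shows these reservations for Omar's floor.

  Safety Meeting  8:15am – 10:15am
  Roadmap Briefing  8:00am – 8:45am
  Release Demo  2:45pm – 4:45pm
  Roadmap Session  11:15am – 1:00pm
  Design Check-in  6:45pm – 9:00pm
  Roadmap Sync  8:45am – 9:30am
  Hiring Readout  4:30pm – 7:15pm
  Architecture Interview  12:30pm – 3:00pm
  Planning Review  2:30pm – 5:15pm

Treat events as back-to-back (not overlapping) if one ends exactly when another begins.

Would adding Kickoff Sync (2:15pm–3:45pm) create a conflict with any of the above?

Yes — it overlaps Architecture Interview, Planning Review, Release Demo

Roadmap Briefing: ends 8:45am at or before Kickoff Sync starts 2:15pm → clear.
Safety Meeting: ends 10:15am at or before Kickoff Sync starts 2:15pm → clear.
Roadmap Sync: ends 9:30am at or before Kickoff Sync starts 2:15pm → clear.
Roadmap Session: ends 1:00pm at or before Kickoff Sync starts 2:15pm → clear.
Architecture Interview: starts 12:30pm before Kickoff Sync ends 3:45pm, and ends 3:00pm after Kickoff Sync starts 2:15pm → overlap.
Planning Review: starts 2:30pm before Kickoff Sync ends 3:45pm, and ends 5:15pm after Kickoff Sync starts 2:15pm → overlap.
Release Demo: starts 2:45pm before Kickoff Sync ends 3:45pm, and ends 4:45pm after Kickoff Sync starts 2:15pm → overlap.
Hiring Readout: starts 4:30pm at or after Kickoff Sync ends 3:45pm → clear.
Design Check-in: starts 6:45pm at or after Kickoff Sync ends 3:45pm → clear.
Kickoff Sync overlaps Release Demo, Architecture Interview, Planning Review.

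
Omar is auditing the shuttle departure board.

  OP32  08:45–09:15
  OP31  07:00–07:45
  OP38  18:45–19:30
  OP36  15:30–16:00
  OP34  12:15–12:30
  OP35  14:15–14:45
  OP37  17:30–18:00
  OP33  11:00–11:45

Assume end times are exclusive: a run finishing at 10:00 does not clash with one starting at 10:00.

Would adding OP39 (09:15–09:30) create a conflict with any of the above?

No — it doesn't clash with anything

OP31: ends 07:45 at or before OP39 starts 09:15 → clear.
OP32: ends 09:15 at or before OP39 starts 09:15 → clear.
OP33: starts 11:00 at or after OP39 ends 09:30 → clear.
OP34: starts 12:15 at or after OP39 ends 09:30 → clear.
OP35: starts 14:15 at or after OP39 ends 09:30 → clear.
OP36: starts 15:30 at or after OP39 ends 09:30 → clear.
OP37: starts 17:30 at or after OP39 ends 09:30 → clear.
OP38: starts 18:45 at or after OP39 ends 09:30 → clear.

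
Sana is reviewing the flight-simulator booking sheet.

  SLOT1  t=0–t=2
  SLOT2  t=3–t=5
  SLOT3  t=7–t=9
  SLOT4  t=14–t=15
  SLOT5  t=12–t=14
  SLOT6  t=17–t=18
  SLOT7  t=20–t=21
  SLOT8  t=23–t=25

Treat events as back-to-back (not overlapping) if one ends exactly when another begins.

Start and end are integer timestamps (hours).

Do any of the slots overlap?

Check each pair: they overlap iff neither finishes before the other starts.
Sorted by start: SLOT1, SLOT2, SLOT3, SLOT5, SLOT4, SLOT6, SLOT7, SLOT8.
SLOT2 starts after SLOT1 ends; SLOT1 is clear from here.
SLOT3 starts after SLOT2 ends; SLOT2 is clear from here.
SLOT5 starts after SLOT3 ends; SLOT3 is clear from here.
SLOT4 starts exactly when SLOT5 ends (back-to-back, no overlap); SLOT5 is clear from here.
SLOT6 starts after SLOT4 ends; SLOT4 is clear from here.
SLOT7 starts after SLOT6 ends; SLOT6 is clear from here.
SLOT8 starts after SLOT7 ends.
Every pair is clear; the schedule has no overlaps.

No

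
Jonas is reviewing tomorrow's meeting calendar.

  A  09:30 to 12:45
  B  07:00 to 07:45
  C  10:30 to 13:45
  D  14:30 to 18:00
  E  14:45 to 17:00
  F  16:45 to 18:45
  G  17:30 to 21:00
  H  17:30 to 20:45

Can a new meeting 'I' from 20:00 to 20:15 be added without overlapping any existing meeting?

No — it overlaps G, H

B: ends 07:45 at or before I starts 20:00 → clear.
A: ends 12:45 at or before I starts 20:00 → clear.
C: ends 13:45 at or before I starts 20:00 → clear.
D: ends 18:00 at or before I starts 20:00 → clear.
E: ends 17:00 at or before I starts 20:00 → clear.
F: ends 18:45 at or before I starts 20:00 → clear.
G: starts 17:30 before I ends 20:15, and ends 21:00 after I starts 20:00 → overlap.
H: starts 17:30 before I ends 20:15, and ends 20:45 after I starts 20:00 → overlap.
I overlaps G, H.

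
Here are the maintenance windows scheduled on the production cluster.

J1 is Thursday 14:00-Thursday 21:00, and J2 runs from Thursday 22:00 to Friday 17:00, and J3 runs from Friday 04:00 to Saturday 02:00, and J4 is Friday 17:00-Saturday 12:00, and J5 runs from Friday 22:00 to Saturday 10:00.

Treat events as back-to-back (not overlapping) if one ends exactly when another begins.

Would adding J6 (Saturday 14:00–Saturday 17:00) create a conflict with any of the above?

J1: ends Thursday 21:00 at or before J6 starts Saturday 14:00 → clear.
J2: ends Friday 17:00 at or before J6 starts Saturday 14:00 → clear.
J3: ends Saturday 02:00 at or before J6 starts Saturday 14:00 → clear.
J4: ends Saturday 12:00 at or before J6 starts Saturday 14:00 → clear.
J5: ends Saturday 10:00 at or before J6 starts Saturday 14:00 → clear.

No — it doesn't clash with anything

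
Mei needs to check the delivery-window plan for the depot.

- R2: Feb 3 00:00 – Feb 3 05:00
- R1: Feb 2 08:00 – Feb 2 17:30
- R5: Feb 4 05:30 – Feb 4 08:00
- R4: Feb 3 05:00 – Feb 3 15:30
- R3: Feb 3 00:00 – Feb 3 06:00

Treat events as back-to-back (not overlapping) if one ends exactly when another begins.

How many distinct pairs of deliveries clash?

Sorted by start: R1, R2, R3, R4, R5.
R2 starts after R1 ends, so R1 has no further overlaps.
R3 starts before R2 ends → R2 and R3 overlap.
R4 starts exactly when R2 ends (back-to-back, no overlap), so R2 has no further overlaps.
R4 starts before R3 ends → R3 and R4 overlap.
R5 starts after R3 ends.
R5 starts after R4 ends.
Overlapping pairs: R2 & R3, R3 & R4 — 2 in total.

2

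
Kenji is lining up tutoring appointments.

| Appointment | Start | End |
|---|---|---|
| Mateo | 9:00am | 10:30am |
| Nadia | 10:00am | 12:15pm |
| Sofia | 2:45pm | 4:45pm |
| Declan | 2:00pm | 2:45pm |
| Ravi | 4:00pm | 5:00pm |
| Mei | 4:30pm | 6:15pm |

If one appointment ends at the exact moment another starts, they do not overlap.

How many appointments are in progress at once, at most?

Sort all start/end points and keep a running count:
9:00am start Mateo → 1
10:00am start Nadia → 2
10:30am end Mateo → 1
12:15pm end Nadia → 0
2:00pm start Declan → 1
2:45pm end Declan → 0
2:45pm start Sofia → 1
4:00pm start Ravi → 2
4:30pm start Mei → 3
4:45pm end Sofia → 2
5:00pm end Ravi → 1
6:15pm end Mei → 0
Peak is 3, at 4:30pm (Mei, Ravi, Sofia).

3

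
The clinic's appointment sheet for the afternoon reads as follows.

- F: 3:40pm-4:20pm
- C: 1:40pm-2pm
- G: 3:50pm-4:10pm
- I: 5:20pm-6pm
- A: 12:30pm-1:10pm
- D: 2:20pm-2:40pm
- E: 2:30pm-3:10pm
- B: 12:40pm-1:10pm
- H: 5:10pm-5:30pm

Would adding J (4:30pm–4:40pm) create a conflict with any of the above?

No — it doesn't clash with anything

A: ends 1:10pm at or before J starts 4:30pm → clear.
B: ends 1:10pm at or before J starts 4:30pm → clear.
C: ends 2pm at or before J starts 4:30pm → clear.
D: ends 2:40pm at or before J starts 4:30pm → clear.
E: ends 3:10pm at or before J starts 4:30pm → clear.
F: ends 4:20pm at or before J starts 4:30pm → clear.
G: ends 4:10pm at or before J starts 4:30pm → clear.
H: starts 5:10pm at or after J ends 4:40pm → clear.
I: starts 5:20pm at or after J ends 4:40pm → clear.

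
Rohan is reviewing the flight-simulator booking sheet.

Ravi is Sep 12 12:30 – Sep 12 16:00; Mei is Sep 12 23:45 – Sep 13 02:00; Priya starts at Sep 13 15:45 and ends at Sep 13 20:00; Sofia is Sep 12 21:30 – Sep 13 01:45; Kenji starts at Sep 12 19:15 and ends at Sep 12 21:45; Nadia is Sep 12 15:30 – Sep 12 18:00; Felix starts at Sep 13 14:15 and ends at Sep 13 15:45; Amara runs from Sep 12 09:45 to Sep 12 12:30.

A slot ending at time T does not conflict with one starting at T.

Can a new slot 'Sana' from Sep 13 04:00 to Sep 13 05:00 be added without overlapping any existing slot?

Amara: ends Sep 12 12:30 at or before Sana starts Sep 13 04:00 → clear.
Ravi: ends Sep 12 16:00 at or before Sana starts Sep 13 04:00 → clear.
Nadia: ends Sep 12 18:00 at or before Sana starts Sep 13 04:00 → clear.
Kenji: ends Sep 12 21:45 at or before Sana starts Sep 13 04:00 → clear.
Sofia: ends Sep 13 01:45 at or before Sana starts Sep 13 04:00 → clear.
Mei: ends Sep 13 02:00 at or before Sana starts Sep 13 04:00 → clear.
Felix: starts Sep 13 14:15 at or after Sana ends Sep 13 05:00 → clear.
Priya: starts Sep 13 15:45 at or after Sana ends Sep 13 05:00 → clear.

Yes — the slot is free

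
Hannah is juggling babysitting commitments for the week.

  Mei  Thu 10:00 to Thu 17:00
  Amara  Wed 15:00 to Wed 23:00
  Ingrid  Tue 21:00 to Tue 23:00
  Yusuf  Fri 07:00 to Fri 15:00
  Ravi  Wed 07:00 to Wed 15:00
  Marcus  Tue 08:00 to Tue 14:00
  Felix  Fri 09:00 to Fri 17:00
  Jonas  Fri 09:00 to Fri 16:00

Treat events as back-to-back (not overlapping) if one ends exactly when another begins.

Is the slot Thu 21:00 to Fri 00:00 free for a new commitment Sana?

Marcus: ends Tue 14:00 at or before Sana starts Thu 21:00 → clear.
Ingrid: ends Tue 23:00 at or before Sana starts Thu 21:00 → clear.
Ravi: ends Wed 15:00 at or before Sana starts Thu 21:00 → clear.
Amara: ends Wed 23:00 at or before Sana starts Thu 21:00 → clear.
Mei: ends Thu 17:00 at or before Sana starts Thu 21:00 → clear.
Yusuf: starts Fri 07:00 at or after Sana ends Fri 00:00 → clear.
Felix: starts Fri 09:00 at or after Sana ends Fri 00:00 → clear.
Jonas: starts Fri 09:00 at or after Sana ends Fri 00:00 → clear.

Yes — the slot is free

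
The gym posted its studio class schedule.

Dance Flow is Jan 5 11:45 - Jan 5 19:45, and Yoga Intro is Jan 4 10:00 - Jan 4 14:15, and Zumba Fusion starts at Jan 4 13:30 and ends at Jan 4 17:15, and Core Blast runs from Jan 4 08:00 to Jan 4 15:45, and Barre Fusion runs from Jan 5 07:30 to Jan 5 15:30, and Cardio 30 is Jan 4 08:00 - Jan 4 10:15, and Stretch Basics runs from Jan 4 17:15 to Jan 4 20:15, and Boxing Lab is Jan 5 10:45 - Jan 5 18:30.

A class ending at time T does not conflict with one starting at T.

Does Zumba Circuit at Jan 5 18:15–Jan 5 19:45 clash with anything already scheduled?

Yes — it overlaps Boxing Lab, Dance Flow

Cardio 30: ends Jan 4 10:15 at or before Zumba Circuit starts Jan 5 18:15 → clear.
Core Blast: ends Jan 4 15:45 at or before Zumba Circuit starts Jan 5 18:15 → clear.
Yoga Intro: ends Jan 4 14:15 at or before Zumba Circuit starts Jan 5 18:15 → clear.
Zumba Fusion: ends Jan 4 17:15 at or before Zumba Circuit starts Jan 5 18:15 → clear.
Stretch Basics: ends Jan 4 20:15 at or before Zumba Circuit starts Jan 5 18:15 → clear.
Barre Fusion: ends Jan 5 15:30 at or before Zumba Circuit starts Jan 5 18:15 → clear.
Boxing Lab: starts Jan 5 10:45 before Zumba Circuit ends Jan 5 19:45, and ends Jan 5 18:30 after Zumba Circuit starts Jan 5 18:15 → overlap.
Dance Flow: starts Jan 5 11:45 before Zumba Circuit ends Jan 5 19:45, and ends Jan 5 19:45 after Zumba Circuit starts Jan 5 18:15 → overlap.
Zumba Circuit overlaps Dance Flow, Boxing Lab.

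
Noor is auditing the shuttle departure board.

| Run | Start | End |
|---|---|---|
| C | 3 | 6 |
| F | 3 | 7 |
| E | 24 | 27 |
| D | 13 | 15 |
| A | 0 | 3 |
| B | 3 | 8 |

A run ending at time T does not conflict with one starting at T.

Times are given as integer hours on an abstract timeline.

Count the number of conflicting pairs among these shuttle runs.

Sorted by start: A, B, C, F, D, E.
B starts exactly when A ends (back-to-back, no overlap) — done with A.
C starts before B ends → B and C overlap.
F starts before B ends → B and F overlap.
D starts after B ends — done with B.
F starts before C ends → C and F overlap.
D starts after C ends — done with C.
D starts after F ends — done with F.
E starts after D ends.
Overlapping pairs: B & C, B & F, C & F — 3 in total.

3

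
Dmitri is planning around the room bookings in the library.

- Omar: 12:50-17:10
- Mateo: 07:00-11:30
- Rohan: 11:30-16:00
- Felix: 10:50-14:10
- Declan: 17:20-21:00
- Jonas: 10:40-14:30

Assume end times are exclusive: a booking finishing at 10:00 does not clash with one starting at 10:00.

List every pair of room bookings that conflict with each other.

Sorted by start: Mateo, Jonas, Felix, Rohan, Omar, Declan.
Jonas starts before Mateo ends → Mateo and Jonas overlap.
Felix starts before Mateo ends → Mateo and Felix overlap.
Rohan starts exactly when Mateo ends (back-to-back, no overlap); Mateo is clear from here.
Felix starts before Jonas ends → Jonas and Felix overlap.
Rohan starts before Jonas ends → Jonas and Rohan overlap.
Omar starts before Jonas ends → Jonas and Omar overlap.
Declan starts after Jonas ends.
Rohan starts before Felix ends → Felix and Rohan overlap.
Omar starts before Felix ends → Felix and Omar overlap.
Declan starts after Felix ends.
Omar starts before Rohan ends → Rohan and Omar overlap.
Declan starts after Rohan ends.
Declan starts after Omar ends.

Felix & Jonas, Felix & Mateo, Felix & Omar, Felix & Rohan, Jonas & Mateo, Jonas & Omar, Jonas & Rohan, Omar & Rohan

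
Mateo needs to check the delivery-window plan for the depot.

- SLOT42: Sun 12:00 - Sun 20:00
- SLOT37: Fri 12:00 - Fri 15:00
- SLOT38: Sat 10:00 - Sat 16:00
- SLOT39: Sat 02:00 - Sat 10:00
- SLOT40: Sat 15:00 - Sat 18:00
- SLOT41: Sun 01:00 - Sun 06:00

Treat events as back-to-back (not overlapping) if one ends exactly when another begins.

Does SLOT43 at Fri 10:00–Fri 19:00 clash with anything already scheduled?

Yes — it overlaps SLOT37

SLOT37: starts Fri 12:00 before SLOT43 ends Fri 19:00, and ends Fri 15:00 after SLOT43 starts Fri 10:00 → overlap.
SLOT39: starts Sat 02:00 at or after SLOT43 ends Fri 19:00 → clear.
SLOT38: starts Sat 10:00 at or after SLOT43 ends Fri 19:00 → clear.
SLOT40: starts Sat 15:00 at or after SLOT43 ends Fri 19:00 → clear.
SLOT41: starts Sun 01:00 at or after SLOT43 ends Fri 19:00 → clear.
SLOT42: starts Sun 12:00 at or after SLOT43 ends Fri 19:00 → clear.
SLOT43 overlaps SLOT37.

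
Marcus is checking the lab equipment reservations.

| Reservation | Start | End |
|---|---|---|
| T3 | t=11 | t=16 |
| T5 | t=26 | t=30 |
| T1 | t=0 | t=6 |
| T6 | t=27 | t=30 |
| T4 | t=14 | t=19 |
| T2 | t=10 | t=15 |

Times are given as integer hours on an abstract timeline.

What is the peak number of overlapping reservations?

3

Sort all start/end points and keep a running count:
t=0 start T1 → 1
t=6 end T1 → 0
t=10 start T2 → 1
t=11 start T3 → 2
t=14 start T4 → 3
t=15 end T2 → 2
t=16 end T3 → 1
t=19 end T4 → 0
t=26 start T5 → 1
t=27 start T6 → 2
t=30 end T5 → 1
t=30 end T6 → 0
Peak is 3, at t=14 (T2, T3, T4).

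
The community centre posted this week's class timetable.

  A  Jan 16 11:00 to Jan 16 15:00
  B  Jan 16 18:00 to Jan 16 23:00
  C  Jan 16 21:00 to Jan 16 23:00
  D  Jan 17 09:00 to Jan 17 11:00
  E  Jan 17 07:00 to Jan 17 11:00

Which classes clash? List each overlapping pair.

Sorted by start: A, B, C, E, D.
B starts after A ends, so A has no further overlaps.
C starts before B ends → B and C overlap.
E starts after B ends, so B has no further overlaps.
E starts after C ends, so C has no further overlaps.
D starts before E ends → E and D overlap.

B & C, D & E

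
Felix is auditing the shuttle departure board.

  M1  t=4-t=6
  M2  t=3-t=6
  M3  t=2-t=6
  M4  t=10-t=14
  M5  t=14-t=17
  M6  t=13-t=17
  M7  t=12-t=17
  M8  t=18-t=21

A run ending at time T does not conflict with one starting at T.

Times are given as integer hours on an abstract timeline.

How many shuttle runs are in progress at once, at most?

Sweep the timeline, counting +1 at each start and −1 at each end (ends before starts at a tie):
t=2 start M3 → 1
t=3 start M2 → 2
t=4 start M1 → 3
t=6 end M1 → 2
t=6 end M2 → 1
t=6 end M3 → 0
t=10 start M4 → 1
t=12 start M7 → 2
t=13 start M6 → 3
t=14 end M4 → 2
t=14 start M5 → 3
t=17 end M5 → 2
t=17 end M6 → 1
t=17 end M7 → 0
t=18 start M8 → 1
t=21 end M8 → 0
Peak is 3, at t=4 (M1, M2, M3).

3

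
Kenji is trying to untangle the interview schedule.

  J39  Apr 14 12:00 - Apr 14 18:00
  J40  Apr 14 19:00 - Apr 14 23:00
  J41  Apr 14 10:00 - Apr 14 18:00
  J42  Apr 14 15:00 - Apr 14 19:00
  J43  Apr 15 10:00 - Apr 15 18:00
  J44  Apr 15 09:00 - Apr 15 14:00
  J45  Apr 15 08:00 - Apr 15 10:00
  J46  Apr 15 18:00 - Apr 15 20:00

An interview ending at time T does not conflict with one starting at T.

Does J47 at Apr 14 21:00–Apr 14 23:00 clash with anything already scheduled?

J41: ends Apr 14 18:00 at or before J47 starts Apr 14 21:00 → clear.
J39: ends Apr 14 18:00 at or before J47 starts Apr 14 21:00 → clear.
J42: ends Apr 14 19:00 at or before J47 starts Apr 14 21:00 → clear.
J40: starts Apr 14 19:00 before J47 ends Apr 14 23:00, and ends Apr 14 23:00 after J47 starts Apr 14 21:00 → overlap.
J45: starts Apr 15 08:00 at or after J47 ends Apr 14 23:00 → clear.
J44: starts Apr 15 09:00 at or after J47 ends Apr 14 23:00 → clear.
J43: starts Apr 15 10:00 at or after J47 ends Apr 14 23:00 → clear.
J46: starts Apr 15 18:00 at or after J47 ends Apr 14 23:00 → clear.
J47 overlaps J40.

Yes — it overlaps J40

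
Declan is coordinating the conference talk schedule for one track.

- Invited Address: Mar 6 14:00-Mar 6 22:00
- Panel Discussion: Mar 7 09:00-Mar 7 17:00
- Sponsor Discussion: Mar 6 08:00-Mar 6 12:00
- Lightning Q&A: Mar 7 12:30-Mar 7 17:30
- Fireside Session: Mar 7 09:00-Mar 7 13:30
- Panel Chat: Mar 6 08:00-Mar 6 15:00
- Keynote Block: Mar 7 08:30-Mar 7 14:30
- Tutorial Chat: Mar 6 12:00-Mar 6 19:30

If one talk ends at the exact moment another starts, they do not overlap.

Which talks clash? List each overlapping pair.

Fireside Session & Keynote Block, Fireside Session & Lightning Q&A, Fireside Session & Panel Discussion, Invited Address & Panel Chat, Invited Address & Tutorial Chat, Keynote Block & Lightning Q&A, Keynote Block & Panel Discussion, Lightning Q&A & Panel Discussion, Panel Chat & Sponsor Discussion, Panel Chat & Tutorial Chat

Sorted by start: Panel Chat, Sponsor Discussion, Tutorial Chat, Invited Address, Keynote Block, Panel Discussion, Fireside Session, Lightning Q&A.
Sponsor Discussion starts before Panel Chat ends → Panel Chat and Sponsor Discussion overlap.
Tutorial Chat starts before Panel Chat ends → Panel Chat and Tutorial Chat overlap.
Invited Address starts before Panel Chat ends → Panel Chat and Invited Address overlap.
Keynote Block starts after Panel Chat ends, so Panel Chat has no further overlaps.
Tutorial Chat starts exactly when Sponsor Discussion ends (back-to-back, no overlap), so Sponsor Discussion has no further overlaps.
Invited Address starts before Tutorial Chat ends → Tutorial Chat and Invited Address overlap.
Keynote Block starts after Tutorial Chat ends, so Tutorial Chat has no further overlaps.
Keynote Block starts after Invited Address ends, so Invited Address has no further overlaps.
Panel Discussion starts before Keynote Block ends → Keynote Block and Panel Discussion overlap.
Fireside Session starts before Keynote Block ends → Keynote Block and Fireside Session overlap.
Lightning Q&A starts before Keynote Block ends → Keynote Block and Lightning Q&A overlap.
Fireside Session starts before Panel Discussion ends → Panel Discussion and Fireside Session overlap.
Lightning Q&A starts before Panel Discussion ends → Panel Discussion and Lightning Q&A overlap.
Lightning Q&A starts before Fireside Session ends → Fireside Session and Lightning Q&A overlap.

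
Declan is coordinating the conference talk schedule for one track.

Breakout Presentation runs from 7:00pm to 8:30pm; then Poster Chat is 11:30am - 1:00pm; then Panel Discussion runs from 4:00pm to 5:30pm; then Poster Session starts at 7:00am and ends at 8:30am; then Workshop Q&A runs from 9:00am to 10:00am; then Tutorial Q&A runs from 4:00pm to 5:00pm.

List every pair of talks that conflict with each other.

Check each pair: they overlap iff neither finishes before the other starts.
Sorted by start: Poster Session, Workshop Q&A, Poster Chat, Panel Discussion, Tutorial Q&A, Breakout Presentation.
Workshop Q&A starts after Poster Session ends — done with Poster Session.
Poster Chat starts after Workshop Q&A ends — done with Workshop Q&A.
Panel Discussion starts after Poster Chat ends — done with Poster Chat.
Tutorial Q&A starts before Panel Discussion ends → Panel Discussion and Tutorial Q&A overlap.
Breakout Presentation starts after Panel Discussion ends.
Breakout Presentation starts after Tutorial Q&A ends.

Panel Discussion & Tutorial Q&A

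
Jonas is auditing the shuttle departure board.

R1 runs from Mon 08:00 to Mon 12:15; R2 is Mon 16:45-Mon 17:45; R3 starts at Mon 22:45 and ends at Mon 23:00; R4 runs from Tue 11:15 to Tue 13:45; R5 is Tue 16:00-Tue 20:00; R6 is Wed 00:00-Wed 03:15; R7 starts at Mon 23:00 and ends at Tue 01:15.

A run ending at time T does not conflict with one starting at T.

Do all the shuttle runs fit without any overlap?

Sorted by start: R1, R2, R3, R7, R4, R5, R6.
R2 starts after R1 ends, so R1 has no further overlaps.
R3 starts after R2 ends, so R2 has no further overlaps.
R7 starts exactly when R3 ends (back-to-back, no overlap), so R3 has no further overlaps.
R4 starts after R7 ends, so R7 has no further overlaps.
R5 starts after R4 ends, so R4 has no further overlaps.
R6 starts after R5 ends.
Every pair is clear; the schedule has no overlaps.

Yes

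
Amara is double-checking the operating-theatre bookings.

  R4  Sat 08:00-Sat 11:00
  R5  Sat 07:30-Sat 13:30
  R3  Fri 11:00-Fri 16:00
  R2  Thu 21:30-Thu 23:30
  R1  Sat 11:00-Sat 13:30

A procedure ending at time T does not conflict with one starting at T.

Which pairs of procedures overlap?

R1 & R5, R4 & R5

Sorted by start: R2, R3, R5, R4, R1.
R3 starts after R2 ends; R2 is clear from here.
R5 starts after R3 ends; R3 is clear from here.
R4 starts before R5 ends → R5 and R4 overlap.
R1 starts before R5 ends → R5 and R1 overlap.
R1 starts exactly when R4 ends (back-to-back, no overlap).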